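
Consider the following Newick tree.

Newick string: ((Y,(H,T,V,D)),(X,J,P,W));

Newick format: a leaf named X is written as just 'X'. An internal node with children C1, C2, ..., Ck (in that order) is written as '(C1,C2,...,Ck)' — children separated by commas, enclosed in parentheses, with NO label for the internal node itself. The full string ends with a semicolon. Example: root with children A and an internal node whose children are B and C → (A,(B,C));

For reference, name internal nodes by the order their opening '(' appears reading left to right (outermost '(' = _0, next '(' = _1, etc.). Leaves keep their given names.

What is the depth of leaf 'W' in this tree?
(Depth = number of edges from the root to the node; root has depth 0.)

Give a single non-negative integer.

Newick: ((Y,(H,T,V,D)),(X,J,P,W));
Naming internals by '(' encounter order: outermost '(' = _0, next = _1, ...
Query node: W
Path from root: _0 -> _3 -> W
Depth of W: 2 (number of edges from root)

Answer: 2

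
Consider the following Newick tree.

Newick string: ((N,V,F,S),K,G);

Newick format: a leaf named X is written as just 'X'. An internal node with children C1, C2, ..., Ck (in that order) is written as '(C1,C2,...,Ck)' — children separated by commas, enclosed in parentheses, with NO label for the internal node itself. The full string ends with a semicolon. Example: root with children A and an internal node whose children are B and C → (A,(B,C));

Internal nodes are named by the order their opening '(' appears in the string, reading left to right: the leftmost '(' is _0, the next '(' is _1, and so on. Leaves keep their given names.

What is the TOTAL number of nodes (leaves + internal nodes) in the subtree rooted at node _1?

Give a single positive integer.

Newick: ((N,V,F,S),K,G);
Locate _1: it is the '(' at position 1 (the 2nd '(' reading left to right).
Query: subtree rooted at _1
_1: subtree_size = 1 + 4
  N: subtree_size = 1 + 0
  V: subtree_size = 1 + 0
  F: subtree_size = 1 + 0
  S: subtree_size = 1 + 0
Total subtree size of _1: 5

Answer: 5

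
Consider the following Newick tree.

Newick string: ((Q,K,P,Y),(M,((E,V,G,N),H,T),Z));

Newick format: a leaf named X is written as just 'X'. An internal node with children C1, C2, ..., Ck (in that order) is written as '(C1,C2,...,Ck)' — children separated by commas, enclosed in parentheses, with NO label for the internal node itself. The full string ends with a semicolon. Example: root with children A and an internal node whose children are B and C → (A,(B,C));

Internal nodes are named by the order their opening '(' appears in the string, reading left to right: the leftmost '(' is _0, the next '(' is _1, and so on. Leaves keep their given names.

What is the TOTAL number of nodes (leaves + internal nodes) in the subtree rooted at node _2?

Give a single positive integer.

Answer: 11

Derivation:
Newick: ((Q,K,P,Y),(M,((E,V,G,N),H,T),Z));
Locate _2: it is the '(' at position 11 (the 3rd '(' reading left to right).
Query: subtree rooted at _2
_2: subtree_size = 1 + 10
  M: subtree_size = 1 + 0
  _3: subtree_size = 1 + 7
    _4: subtree_size = 1 + 4
      E: subtree_size = 1 + 0
      V: subtree_size = 1 + 0
      G: subtree_size = 1 + 0
      N: subtree_size = 1 + 0
    H: subtree_size = 1 + 0
    T: subtree_size = 1 + 0
  Z: subtree_size = 1 + 0
Total subtree size of _2: 11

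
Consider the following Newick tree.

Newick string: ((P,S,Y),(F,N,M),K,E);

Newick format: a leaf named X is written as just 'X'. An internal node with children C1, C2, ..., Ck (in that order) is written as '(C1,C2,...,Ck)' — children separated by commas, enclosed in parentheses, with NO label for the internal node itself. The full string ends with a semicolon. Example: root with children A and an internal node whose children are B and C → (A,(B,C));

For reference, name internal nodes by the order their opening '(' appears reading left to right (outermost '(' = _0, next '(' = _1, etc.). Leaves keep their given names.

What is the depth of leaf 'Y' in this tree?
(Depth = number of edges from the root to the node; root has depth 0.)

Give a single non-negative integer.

Answer: 2

Derivation:
Newick: ((P,S,Y),(F,N,M),K,E);
Naming internals by '(' encounter order: outermost '(' = _0, next = _1, ...
Query node: Y
Path from root: _0 -> _1 -> Y
Depth of Y: 2 (number of edges from root)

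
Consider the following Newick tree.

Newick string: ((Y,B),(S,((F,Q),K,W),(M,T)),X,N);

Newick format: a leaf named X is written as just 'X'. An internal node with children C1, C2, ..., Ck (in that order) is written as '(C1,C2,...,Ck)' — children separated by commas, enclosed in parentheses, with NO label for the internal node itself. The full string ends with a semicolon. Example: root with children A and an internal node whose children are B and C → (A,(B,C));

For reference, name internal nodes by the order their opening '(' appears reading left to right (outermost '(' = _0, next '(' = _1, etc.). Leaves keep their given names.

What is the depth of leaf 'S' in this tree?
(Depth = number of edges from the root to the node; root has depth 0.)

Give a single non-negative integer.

Newick: ((Y,B),(S,((F,Q),K,W),(M,T)),X,N);
Naming internals by '(' encounter order: outermost '(' = _0, next = _1, ...
Query node: S
Path from root: _0 -> _2 -> S
Depth of S: 2 (number of edges from root)

Answer: 2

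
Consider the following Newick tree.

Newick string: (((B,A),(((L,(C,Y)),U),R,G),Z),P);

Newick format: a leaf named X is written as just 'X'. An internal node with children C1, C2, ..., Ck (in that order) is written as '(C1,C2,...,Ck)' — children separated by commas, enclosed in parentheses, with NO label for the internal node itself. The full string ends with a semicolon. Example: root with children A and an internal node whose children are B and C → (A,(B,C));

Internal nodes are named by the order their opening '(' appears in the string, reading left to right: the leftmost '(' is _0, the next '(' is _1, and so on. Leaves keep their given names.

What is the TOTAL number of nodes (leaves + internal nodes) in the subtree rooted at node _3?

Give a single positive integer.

Newick: (((B,A),(((L,(C,Y)),U),R,G),Z),P);
Locate _3: it is the '(' at position 8 (the 4th '(' reading left to right).
Query: subtree rooted at _3
_3: subtree_size = 1 + 9
  _4: subtree_size = 1 + 6
    _5: subtree_size = 1 + 4
      L: subtree_size = 1 + 0
      _6: subtree_size = 1 + 2
        C: subtree_size = 1 + 0
        Y: subtree_size = 1 + 0
    U: subtree_size = 1 + 0
  R: subtree_size = 1 + 0
  G: subtree_size = 1 + 0
Total subtree size of _3: 10

Answer: 10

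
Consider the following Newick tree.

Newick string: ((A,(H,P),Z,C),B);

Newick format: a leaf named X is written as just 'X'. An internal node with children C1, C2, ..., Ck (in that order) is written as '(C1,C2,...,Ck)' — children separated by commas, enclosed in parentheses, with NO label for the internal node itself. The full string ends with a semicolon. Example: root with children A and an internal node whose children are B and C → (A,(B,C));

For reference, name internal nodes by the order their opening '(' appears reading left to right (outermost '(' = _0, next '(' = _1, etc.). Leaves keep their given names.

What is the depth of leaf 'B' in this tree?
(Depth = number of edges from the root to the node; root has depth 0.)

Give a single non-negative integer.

Newick: ((A,(H,P),Z,C),B);
Naming internals by '(' encounter order: outermost '(' = _0, next = _1, ...
Query node: B
Path from root: _0 -> B
Depth of B: 1 (number of edges from root)

Answer: 1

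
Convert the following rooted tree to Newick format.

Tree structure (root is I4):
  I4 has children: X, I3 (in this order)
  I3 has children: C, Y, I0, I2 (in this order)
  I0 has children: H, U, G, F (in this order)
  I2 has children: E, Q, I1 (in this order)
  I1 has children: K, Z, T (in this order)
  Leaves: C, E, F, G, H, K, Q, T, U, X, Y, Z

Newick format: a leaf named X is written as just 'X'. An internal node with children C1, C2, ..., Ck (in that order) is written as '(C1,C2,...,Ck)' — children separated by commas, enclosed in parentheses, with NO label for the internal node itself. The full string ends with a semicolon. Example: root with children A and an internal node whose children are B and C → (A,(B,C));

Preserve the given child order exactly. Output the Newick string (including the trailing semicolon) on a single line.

internal I4 with children ['X', 'I3']
  leaf 'X' → 'X'
  internal I3 with children ['C', 'Y', 'I0', 'I2']
    leaf 'C' → 'C'
    leaf 'Y' → 'Y'
    internal I0 with children ['H', 'U', 'G', 'F']
      leaf 'H' → 'H'
      leaf 'U' → 'U'
      leaf 'G' → 'G'
      leaf 'F' → 'F'
    → '(H,U,G,F)'
    internal I2 with children ['E', 'Q', 'I1']
      leaf 'E' → 'E'
      leaf 'Q' → 'Q'
      internal I1 with children ['K', 'Z', 'T']
        leaf 'K' → 'K'
        leaf 'Z' → 'Z'
        leaf 'T' → 'T'
      → '(K,Z,T)'
    → '(E,Q,(K,Z,T))'
  → '(C,Y,(H,U,G,F),(E,Q,(K,Z,T)))'
→ '(X,(C,Y,(H,U,G,F),(E,Q,(K,Z,T))))'
Final: (X,(C,Y,(H,U,G,F),(E,Q,(K,Z,T))));

Answer: (X,(C,Y,(H,U,G,F),(E,Q,(K,Z,T))));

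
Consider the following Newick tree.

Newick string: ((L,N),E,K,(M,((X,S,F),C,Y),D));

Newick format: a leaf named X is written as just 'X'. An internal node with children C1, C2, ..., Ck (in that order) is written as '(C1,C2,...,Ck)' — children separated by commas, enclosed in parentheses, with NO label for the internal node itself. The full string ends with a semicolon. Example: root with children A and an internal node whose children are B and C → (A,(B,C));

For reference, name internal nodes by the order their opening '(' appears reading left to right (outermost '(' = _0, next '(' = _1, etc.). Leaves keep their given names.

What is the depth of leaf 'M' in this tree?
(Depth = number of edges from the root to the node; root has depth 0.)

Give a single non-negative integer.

Answer: 2

Derivation:
Newick: ((L,N),E,K,(M,((X,S,F),C,Y),D));
Naming internals by '(' encounter order: outermost '(' = _0, next = _1, ...
Query node: M
Path from root: _0 -> _2 -> M
Depth of M: 2 (number of edges from root)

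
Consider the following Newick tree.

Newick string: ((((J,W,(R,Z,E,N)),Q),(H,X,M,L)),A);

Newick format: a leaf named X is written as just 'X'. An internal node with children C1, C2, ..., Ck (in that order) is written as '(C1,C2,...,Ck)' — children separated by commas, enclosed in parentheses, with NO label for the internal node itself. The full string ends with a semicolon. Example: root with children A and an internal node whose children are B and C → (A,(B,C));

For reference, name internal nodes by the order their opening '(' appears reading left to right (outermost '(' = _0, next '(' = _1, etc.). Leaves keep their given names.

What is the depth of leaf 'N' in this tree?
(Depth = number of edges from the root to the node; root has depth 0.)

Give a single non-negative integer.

Newick: ((((J,W,(R,Z,E,N)),Q),(H,X,M,L)),A);
Naming internals by '(' encounter order: outermost '(' = _0, next = _1, ...
Query node: N
Path from root: _0 -> _1 -> _2 -> _3 -> _4 -> N
Depth of N: 5 (number of edges from root)

Answer: 5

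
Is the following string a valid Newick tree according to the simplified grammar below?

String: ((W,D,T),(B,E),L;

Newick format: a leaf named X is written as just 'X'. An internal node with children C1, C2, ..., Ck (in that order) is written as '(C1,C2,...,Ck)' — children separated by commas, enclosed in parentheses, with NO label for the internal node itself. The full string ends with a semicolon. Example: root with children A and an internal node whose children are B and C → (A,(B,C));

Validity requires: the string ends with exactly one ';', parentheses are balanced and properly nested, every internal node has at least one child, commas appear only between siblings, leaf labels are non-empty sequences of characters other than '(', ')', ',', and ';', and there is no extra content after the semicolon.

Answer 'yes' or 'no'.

Answer: no

Derivation:
Input: ((W,D,T),(B,E),L;
Paren balance: 3 '(' vs 2 ')' MISMATCH
Ends with single ';': True
Full parse: FAILS (expected , or ) at pos 16)
Valid: False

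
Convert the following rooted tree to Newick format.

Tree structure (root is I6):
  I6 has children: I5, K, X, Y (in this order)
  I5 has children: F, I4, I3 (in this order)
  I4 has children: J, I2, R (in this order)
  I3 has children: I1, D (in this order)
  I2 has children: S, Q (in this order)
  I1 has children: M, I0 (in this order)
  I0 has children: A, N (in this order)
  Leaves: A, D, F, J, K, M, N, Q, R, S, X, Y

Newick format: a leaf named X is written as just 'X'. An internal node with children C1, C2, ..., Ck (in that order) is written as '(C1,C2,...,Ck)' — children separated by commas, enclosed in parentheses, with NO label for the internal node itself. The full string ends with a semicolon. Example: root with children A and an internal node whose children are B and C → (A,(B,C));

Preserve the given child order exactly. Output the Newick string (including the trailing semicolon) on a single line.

internal I6 with children ['I5', 'K', 'X', 'Y']
  internal I5 with children ['F', 'I4', 'I3']
    leaf 'F' → 'F'
    internal I4 with children ['J', 'I2', 'R']
      leaf 'J' → 'J'
      internal I2 with children ['S', 'Q']
        leaf 'S' → 'S'
        leaf 'Q' → 'Q'
      → '(S,Q)'
      leaf 'R' → 'R'
    → '(J,(S,Q),R)'
    internal I3 with children ['I1', 'D']
      internal I1 with children ['M', 'I0']
        leaf 'M' → 'M'
        internal I0 with children ['A', 'N']
          leaf 'A' → 'A'
          leaf 'N' → 'N'
        → '(A,N)'
      → '(M,(A,N))'
      leaf 'D' → 'D'
    → '((M,(A,N)),D)'
  → '(F,(J,(S,Q),R),((M,(A,N)),D))'
  leaf 'K' → 'K'
  leaf 'X' → 'X'
  leaf 'Y' → 'Y'
→ '((F,(J,(S,Q),R),((M,(A,N)),D)),K,X,Y)'
Final: ((F,(J,(S,Q),R),((M,(A,N)),D)),K,X,Y);

Answer: ((F,(J,(S,Q),R),((M,(A,N)),D)),K,X,Y);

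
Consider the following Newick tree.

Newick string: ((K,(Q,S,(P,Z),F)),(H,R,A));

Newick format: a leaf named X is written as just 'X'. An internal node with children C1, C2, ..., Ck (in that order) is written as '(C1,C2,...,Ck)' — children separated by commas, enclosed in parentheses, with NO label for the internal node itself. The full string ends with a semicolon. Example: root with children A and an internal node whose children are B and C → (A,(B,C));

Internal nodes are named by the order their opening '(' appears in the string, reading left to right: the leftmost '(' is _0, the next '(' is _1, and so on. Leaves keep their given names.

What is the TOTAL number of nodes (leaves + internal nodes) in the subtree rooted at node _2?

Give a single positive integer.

Newick: ((K,(Q,S,(P,Z),F)),(H,R,A));
Locate _2: it is the '(' at position 4 (the 3rd '(' reading left to right).
Query: subtree rooted at _2
_2: subtree_size = 1 + 6
  Q: subtree_size = 1 + 0
  S: subtree_size = 1 + 0
  _3: subtree_size = 1 + 2
    P: subtree_size = 1 + 0
    Z: subtree_size = 1 + 0
  F: subtree_size = 1 + 0
Total subtree size of _2: 7

Answer: 7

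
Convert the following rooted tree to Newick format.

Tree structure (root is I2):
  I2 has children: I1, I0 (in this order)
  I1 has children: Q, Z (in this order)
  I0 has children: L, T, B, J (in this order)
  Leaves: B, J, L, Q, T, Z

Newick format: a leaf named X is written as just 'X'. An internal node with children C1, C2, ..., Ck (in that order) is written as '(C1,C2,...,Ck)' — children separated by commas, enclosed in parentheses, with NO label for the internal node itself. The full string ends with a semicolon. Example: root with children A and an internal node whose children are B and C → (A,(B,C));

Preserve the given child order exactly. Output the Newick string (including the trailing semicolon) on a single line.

Answer: ((Q,Z),(L,T,B,J));

Derivation:
internal I2 with children ['I1', 'I0']
  internal I1 with children ['Q', 'Z']
    leaf 'Q' → 'Q'
    leaf 'Z' → 'Z'
  → '(Q,Z)'
  internal I0 with children ['L', 'T', 'B', 'J']
    leaf 'L' → 'L'
    leaf 'T' → 'T'
    leaf 'B' → 'B'
    leaf 'J' → 'J'
  → '(L,T,B,J)'
→ '((Q,Z),(L,T,B,J))'
Final: ((Q,Z),(L,T,B,J));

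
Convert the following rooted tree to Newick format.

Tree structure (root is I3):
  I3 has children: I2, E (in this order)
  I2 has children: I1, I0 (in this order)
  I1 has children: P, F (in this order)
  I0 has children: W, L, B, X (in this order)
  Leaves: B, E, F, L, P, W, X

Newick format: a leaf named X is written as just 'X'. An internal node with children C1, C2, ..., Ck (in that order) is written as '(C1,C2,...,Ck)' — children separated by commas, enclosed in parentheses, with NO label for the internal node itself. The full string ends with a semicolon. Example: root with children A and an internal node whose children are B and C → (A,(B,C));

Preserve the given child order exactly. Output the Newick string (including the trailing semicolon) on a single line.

internal I3 with children ['I2', 'E']
  internal I2 with children ['I1', 'I0']
    internal I1 with children ['P', 'F']
      leaf 'P' → 'P'
      leaf 'F' → 'F'
    → '(P,F)'
    internal I0 with children ['W', 'L', 'B', 'X']
      leaf 'W' → 'W'
      leaf 'L' → 'L'
      leaf 'B' → 'B'
      leaf 'X' → 'X'
    → '(W,L,B,X)'
  → '((P,F),(W,L,B,X))'
  leaf 'E' → 'E'
→ '(((P,F),(W,L,B,X)),E)'
Final: (((P,F),(W,L,B,X)),E);

Answer: (((P,F),(W,L,B,X)),E);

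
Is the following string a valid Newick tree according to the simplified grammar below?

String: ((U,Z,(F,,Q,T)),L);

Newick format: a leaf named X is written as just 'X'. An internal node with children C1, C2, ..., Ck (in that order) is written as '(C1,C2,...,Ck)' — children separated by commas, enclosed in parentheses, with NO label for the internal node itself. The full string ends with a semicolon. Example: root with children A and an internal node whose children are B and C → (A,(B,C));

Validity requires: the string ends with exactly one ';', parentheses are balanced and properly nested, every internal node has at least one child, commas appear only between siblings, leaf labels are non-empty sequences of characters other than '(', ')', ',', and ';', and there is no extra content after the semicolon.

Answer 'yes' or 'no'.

Answer: no

Derivation:
Input: ((U,Z,(F,,Q,T)),L);
Paren balance: 3 '(' vs 3 ')' OK
Ends with single ';': True
Full parse: FAILS (empty leaf label at pos 9)
Valid: False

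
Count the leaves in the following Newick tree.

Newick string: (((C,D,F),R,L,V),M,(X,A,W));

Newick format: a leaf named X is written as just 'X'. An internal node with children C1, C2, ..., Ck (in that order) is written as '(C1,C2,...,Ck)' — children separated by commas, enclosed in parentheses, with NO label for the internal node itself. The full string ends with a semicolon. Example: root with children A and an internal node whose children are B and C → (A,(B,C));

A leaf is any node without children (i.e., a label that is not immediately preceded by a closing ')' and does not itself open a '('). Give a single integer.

Answer: 10

Derivation:
Newick: (((C,D,F),R,L,V),M,(X,A,W));
Scan left-to-right; a leaf is any maximal label run not followed by '(':
  pos 3: leaf 'C' → count = 1
  pos 5: leaf 'D' → count = 2
  pos 7: leaf 'F' → count = 3
  pos 10: leaf 'R' → count = 4
  pos 12: leaf 'L' → count = 5
  pos 14: leaf 'V' → count = 6
  pos 17: leaf 'M' → count = 7
  pos 20: leaf 'X' → count = 8
  pos 22: leaf 'A' → count = 9
  pos 24: leaf 'W' → count = 10
Total leaves: 10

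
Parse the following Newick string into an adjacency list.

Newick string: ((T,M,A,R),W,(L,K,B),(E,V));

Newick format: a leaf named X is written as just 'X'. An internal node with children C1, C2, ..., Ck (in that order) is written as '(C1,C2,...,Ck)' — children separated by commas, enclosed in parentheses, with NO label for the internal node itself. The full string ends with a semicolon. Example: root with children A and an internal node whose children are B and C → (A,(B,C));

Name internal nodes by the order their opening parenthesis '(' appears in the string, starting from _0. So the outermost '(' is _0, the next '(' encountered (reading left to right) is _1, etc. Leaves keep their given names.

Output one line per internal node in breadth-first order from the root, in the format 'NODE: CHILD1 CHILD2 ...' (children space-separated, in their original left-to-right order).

Answer: _0: _1 W _2 _3
_1: T M A R
_2: L K B
_3: E V

Derivation:
Input: ((T,M,A,R),W,(L,K,B),(E,V));
Scanning left-to-right, naming '(' by encounter order:
  pos 0: '(' -> open internal node _0 (depth 1)
  pos 1: '(' -> open internal node _1 (depth 2)
  pos 9: ')' -> close internal node _1 (now at depth 1)
  pos 13: '(' -> open internal node _2 (depth 2)
  pos 19: ')' -> close internal node _2 (now at depth 1)
  pos 21: '(' -> open internal node _3 (depth 2)
  pos 25: ')' -> close internal node _3 (now at depth 1)
  pos 26: ')' -> close internal node _0 (now at depth 0)
Total internal nodes: 4
BFS adjacency from root:
  _0: _1 W _2 _3
  _1: T M A R
  _2: L K B
  _3: E V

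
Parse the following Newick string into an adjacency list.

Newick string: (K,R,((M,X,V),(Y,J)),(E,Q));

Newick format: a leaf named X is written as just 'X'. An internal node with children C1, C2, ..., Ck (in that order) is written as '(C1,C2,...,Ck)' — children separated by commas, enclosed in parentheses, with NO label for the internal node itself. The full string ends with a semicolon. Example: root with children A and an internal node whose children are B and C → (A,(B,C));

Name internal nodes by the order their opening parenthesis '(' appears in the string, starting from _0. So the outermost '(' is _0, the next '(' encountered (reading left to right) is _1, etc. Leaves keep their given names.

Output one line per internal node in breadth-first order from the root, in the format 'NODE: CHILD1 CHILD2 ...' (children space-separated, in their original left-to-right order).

Answer: _0: K R _1 _4
_1: _2 _3
_4: E Q
_2: M X V
_3: Y J

Derivation:
Input: (K,R,((M,X,V),(Y,J)),(E,Q));
Scanning left-to-right, naming '(' by encounter order:
  pos 0: '(' -> open internal node _0 (depth 1)
  pos 5: '(' -> open internal node _1 (depth 2)
  pos 6: '(' -> open internal node _2 (depth 3)
  pos 12: ')' -> close internal node _2 (now at depth 2)
  pos 14: '(' -> open internal node _3 (depth 3)
  pos 18: ')' -> close internal node _3 (now at depth 2)
  pos 19: ')' -> close internal node _1 (now at depth 1)
  pos 21: '(' -> open internal node _4 (depth 2)
  pos 25: ')' -> close internal node _4 (now at depth 1)
  pos 26: ')' -> close internal node _0 (now at depth 0)
Total internal nodes: 5
BFS adjacency from root:
  _0: K R _1 _4
  _1: _2 _3
  _4: E Q
  _2: M X V
  _3: Y J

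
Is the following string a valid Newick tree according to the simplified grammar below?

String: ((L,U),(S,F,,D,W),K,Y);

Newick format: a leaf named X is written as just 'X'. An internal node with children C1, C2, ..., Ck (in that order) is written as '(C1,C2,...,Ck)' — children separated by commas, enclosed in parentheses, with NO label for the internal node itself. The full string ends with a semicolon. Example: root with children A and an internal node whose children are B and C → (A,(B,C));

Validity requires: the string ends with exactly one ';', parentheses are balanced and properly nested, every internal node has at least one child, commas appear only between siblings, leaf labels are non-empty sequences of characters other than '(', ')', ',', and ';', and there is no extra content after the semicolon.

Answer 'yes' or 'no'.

Answer: no

Derivation:
Input: ((L,U),(S,F,,D,W),K,Y);
Paren balance: 3 '(' vs 3 ')' OK
Ends with single ';': True
Full parse: FAILS (empty leaf label at pos 12)
Valid: False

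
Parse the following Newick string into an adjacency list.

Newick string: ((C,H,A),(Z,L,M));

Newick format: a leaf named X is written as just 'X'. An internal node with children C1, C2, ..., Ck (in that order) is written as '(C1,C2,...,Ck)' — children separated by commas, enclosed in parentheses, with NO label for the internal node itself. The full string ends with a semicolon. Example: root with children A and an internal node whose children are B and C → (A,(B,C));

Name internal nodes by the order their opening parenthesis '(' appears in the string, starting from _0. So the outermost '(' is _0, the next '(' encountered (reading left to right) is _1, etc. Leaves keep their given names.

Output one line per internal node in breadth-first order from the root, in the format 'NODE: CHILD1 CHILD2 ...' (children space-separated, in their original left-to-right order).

Input: ((C,H,A),(Z,L,M));
Scanning left-to-right, naming '(' by encounter order:
  pos 0: '(' -> open internal node _0 (depth 1)
  pos 1: '(' -> open internal node _1 (depth 2)
  pos 7: ')' -> close internal node _1 (now at depth 1)
  pos 9: '(' -> open internal node _2 (depth 2)
  pos 15: ')' -> close internal node _2 (now at depth 1)
  pos 16: ')' -> close internal node _0 (now at depth 0)
Total internal nodes: 3
BFS adjacency from root:
  _0: _1 _2
  _1: C H A
  _2: Z L M

Answer: _0: _1 _2
_1: C H A
_2: Z L M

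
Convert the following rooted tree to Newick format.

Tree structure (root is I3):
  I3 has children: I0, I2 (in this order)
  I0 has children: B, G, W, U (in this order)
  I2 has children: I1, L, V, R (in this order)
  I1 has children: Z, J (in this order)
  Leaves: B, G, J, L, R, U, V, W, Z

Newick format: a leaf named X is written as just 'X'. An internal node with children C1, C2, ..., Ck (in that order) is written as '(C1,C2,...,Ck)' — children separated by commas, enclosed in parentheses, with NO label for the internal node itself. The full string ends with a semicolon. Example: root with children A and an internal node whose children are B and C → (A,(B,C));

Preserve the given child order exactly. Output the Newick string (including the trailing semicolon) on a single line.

internal I3 with children ['I0', 'I2']
  internal I0 with children ['B', 'G', 'W', 'U']
    leaf 'B' → 'B'
    leaf 'G' → 'G'
    leaf 'W' → 'W'
    leaf 'U' → 'U'
  → '(B,G,W,U)'
  internal I2 with children ['I1', 'L', 'V', 'R']
    internal I1 with children ['Z', 'J']
      leaf 'Z' → 'Z'
      leaf 'J' → 'J'
    → '(Z,J)'
    leaf 'L' → 'L'
    leaf 'V' → 'V'
    leaf 'R' → 'R'
  → '((Z,J),L,V,R)'
→ '((B,G,W,U),((Z,J),L,V,R))'
Final: ((B,G,W,U),((Z,J),L,V,R));

Answer: ((B,G,W,U),((Z,J),L,V,R));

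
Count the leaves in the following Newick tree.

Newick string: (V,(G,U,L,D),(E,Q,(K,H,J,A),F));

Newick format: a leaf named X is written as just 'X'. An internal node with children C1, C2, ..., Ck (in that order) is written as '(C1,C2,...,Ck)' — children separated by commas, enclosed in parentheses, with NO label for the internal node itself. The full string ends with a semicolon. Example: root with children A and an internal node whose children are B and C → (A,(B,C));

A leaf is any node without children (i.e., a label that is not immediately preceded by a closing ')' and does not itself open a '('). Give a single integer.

Answer: 12

Derivation:
Newick: (V,(G,U,L,D),(E,Q,(K,H,J,A),F));
Scan left-to-right; a leaf is any maximal label run not followed by '(':
  pos 1: leaf 'V' → count = 1
  pos 4: leaf 'G' → count = 2
  pos 6: leaf 'U' → count = 3
  pos 8: leaf 'L' → count = 4
  pos 10: leaf 'D' → count = 5
  pos 14: leaf 'E' → count = 6
  pos 16: leaf 'Q' → count = 7
  pos 19: leaf 'K' → count = 8
  pos 21: leaf 'H' → count = 9
  pos 23: leaf 'J' → count = 10
  pos 25: leaf 'A' → count = 11
  pos 28: leaf 'F' → count = 12
Total leaves: 12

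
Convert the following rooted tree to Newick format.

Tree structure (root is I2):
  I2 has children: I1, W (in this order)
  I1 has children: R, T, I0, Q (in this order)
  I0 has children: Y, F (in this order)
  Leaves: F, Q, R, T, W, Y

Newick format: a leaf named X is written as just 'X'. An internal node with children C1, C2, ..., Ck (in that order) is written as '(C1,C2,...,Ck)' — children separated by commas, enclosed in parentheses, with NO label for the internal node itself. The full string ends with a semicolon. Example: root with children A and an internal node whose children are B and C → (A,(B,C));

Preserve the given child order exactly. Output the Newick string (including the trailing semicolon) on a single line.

Answer: ((R,T,(Y,F),Q),W);

Derivation:
internal I2 with children ['I1', 'W']
  internal I1 with children ['R', 'T', 'I0', 'Q']
    leaf 'R' → 'R'
    leaf 'T' → 'T'
    internal I0 with children ['Y', 'F']
      leaf 'Y' → 'Y'
      leaf 'F' → 'F'
    → '(Y,F)'
    leaf 'Q' → 'Q'
  → '(R,T,(Y,F),Q)'
  leaf 'W' → 'W'
→ '((R,T,(Y,F),Q),W)'
Final: ((R,T,(Y,F),Q),W);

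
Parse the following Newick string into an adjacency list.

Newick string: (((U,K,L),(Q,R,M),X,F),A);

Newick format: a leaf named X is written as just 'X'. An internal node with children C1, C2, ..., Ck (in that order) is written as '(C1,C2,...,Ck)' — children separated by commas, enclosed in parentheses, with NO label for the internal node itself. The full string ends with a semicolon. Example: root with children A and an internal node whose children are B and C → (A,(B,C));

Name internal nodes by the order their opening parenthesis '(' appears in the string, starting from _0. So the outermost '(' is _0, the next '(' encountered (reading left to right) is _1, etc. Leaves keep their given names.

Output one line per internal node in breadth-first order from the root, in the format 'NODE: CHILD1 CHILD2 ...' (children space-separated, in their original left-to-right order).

Answer: _0: _1 A
_1: _2 _3 X F
_2: U K L
_3: Q R M

Derivation:
Input: (((U,K,L),(Q,R,M),X,F),A);
Scanning left-to-right, naming '(' by encounter order:
  pos 0: '(' -> open internal node _0 (depth 1)
  pos 1: '(' -> open internal node _1 (depth 2)
  pos 2: '(' -> open internal node _2 (depth 3)
  pos 8: ')' -> close internal node _2 (now at depth 2)
  pos 10: '(' -> open internal node _3 (depth 3)
  pos 16: ')' -> close internal node _3 (now at depth 2)
  pos 21: ')' -> close internal node _1 (now at depth 1)
  pos 24: ')' -> close internal node _0 (now at depth 0)
Total internal nodes: 4
BFS adjacency from root:
  _0: _1 A
  _1: _2 _3 X F
  _2: U K L
  _3: Q R M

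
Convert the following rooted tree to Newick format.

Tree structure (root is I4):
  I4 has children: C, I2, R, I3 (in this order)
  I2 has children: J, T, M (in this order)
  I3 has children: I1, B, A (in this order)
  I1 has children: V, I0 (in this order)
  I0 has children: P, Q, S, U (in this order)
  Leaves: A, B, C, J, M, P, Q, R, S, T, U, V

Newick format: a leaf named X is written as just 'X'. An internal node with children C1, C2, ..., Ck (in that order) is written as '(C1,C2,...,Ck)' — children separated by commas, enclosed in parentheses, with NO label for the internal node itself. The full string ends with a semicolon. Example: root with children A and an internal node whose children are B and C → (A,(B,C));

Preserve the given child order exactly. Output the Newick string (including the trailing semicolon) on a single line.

internal I4 with children ['C', 'I2', 'R', 'I3']
  leaf 'C' → 'C'
  internal I2 with children ['J', 'T', 'M']
    leaf 'J' → 'J'
    leaf 'T' → 'T'
    leaf 'M' → 'M'
  → '(J,T,M)'
  leaf 'R' → 'R'
  internal I3 with children ['I1', 'B', 'A']
    internal I1 with children ['V', 'I0']
      leaf 'V' → 'V'
      internal I0 with children ['P', 'Q', 'S', 'U']
        leaf 'P' → 'P'
        leaf 'Q' → 'Q'
        leaf 'S' → 'S'
        leaf 'U' → 'U'
      → '(P,Q,S,U)'
    → '(V,(P,Q,S,U))'
    leaf 'B' → 'B'
    leaf 'A' → 'A'
  → '((V,(P,Q,S,U)),B,A)'
→ '(C,(J,T,M),R,((V,(P,Q,S,U)),B,A))'
Final: (C,(J,T,M),R,((V,(P,Q,S,U)),B,A));

Answer: (C,(J,T,M),R,((V,(P,Q,S,U)),B,A));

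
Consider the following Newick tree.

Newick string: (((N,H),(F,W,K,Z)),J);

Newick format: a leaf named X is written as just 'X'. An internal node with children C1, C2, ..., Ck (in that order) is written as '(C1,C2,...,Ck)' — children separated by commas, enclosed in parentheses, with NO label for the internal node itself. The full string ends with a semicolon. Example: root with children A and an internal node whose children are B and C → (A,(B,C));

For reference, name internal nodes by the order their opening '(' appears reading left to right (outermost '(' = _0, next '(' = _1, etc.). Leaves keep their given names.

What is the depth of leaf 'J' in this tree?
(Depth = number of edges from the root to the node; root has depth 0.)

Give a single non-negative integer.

Answer: 1

Derivation:
Newick: (((N,H),(F,W,K,Z)),J);
Naming internals by '(' encounter order: outermost '(' = _0, next = _1, ...
Query node: J
Path from root: _0 -> J
Depth of J: 1 (number of edges from root)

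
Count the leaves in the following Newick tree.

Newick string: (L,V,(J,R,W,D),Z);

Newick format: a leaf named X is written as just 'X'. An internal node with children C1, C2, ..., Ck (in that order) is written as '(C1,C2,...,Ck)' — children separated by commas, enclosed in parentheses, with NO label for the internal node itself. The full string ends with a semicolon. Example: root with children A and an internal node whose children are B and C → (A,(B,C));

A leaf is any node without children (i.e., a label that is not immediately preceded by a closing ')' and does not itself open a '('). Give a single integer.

Answer: 7

Derivation:
Newick: (L,V,(J,R,W,D),Z);
Scan left-to-right; a leaf is any maximal label run not followed by '(':
  pos 1: leaf 'L' → count = 1
  pos 3: leaf 'V' → count = 2
  pos 6: leaf 'J' → count = 3
  pos 8: leaf 'R' → count = 4
  pos 10: leaf 'W' → count = 5
  pos 12: leaf 'D' → count = 6
  pos 15: leaf 'Z' → count = 7
Total leaves: 7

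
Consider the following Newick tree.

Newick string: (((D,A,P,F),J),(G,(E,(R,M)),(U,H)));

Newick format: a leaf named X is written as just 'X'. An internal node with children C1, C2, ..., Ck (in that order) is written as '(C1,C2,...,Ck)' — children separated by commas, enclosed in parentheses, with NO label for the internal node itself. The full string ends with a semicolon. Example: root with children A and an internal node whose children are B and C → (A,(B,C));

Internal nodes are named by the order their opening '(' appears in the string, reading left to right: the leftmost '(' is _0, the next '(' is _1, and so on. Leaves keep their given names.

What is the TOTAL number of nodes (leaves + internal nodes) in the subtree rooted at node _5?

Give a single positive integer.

Newick: (((D,A,P,F),J),(G,(E,(R,M)),(U,H)));
Locate _5: it is the '(' at position 21 (the 6th '(' reading left to right).
Query: subtree rooted at _5
_5: subtree_size = 1 + 2
  R: subtree_size = 1 + 0
  M: subtree_size = 1 + 0
Total subtree size of _5: 3

Answer: 3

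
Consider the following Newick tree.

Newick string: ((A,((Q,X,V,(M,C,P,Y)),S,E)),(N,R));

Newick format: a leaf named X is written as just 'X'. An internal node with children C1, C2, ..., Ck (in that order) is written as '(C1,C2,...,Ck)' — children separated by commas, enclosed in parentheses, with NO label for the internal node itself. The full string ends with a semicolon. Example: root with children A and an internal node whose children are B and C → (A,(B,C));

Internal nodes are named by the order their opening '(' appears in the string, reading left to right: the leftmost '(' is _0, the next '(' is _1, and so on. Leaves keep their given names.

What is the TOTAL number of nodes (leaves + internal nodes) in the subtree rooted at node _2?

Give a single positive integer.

Answer: 12

Derivation:
Newick: ((A,((Q,X,V,(M,C,P,Y)),S,E)),(N,R));
Locate _2: it is the '(' at position 4 (the 3rd '(' reading left to right).
Query: subtree rooted at _2
_2: subtree_size = 1 + 11
  _3: subtree_size = 1 + 8
    Q: subtree_size = 1 + 0
    X: subtree_size = 1 + 0
    V: subtree_size = 1 + 0
    _4: subtree_size = 1 + 4
      M: subtree_size = 1 + 0
      C: subtree_size = 1 + 0
      P: subtree_size = 1 + 0
      Y: subtree_size = 1 + 0
  S: subtree_size = 1 + 0
  E: subtree_size = 1 + 0
Total subtree size of _2: 12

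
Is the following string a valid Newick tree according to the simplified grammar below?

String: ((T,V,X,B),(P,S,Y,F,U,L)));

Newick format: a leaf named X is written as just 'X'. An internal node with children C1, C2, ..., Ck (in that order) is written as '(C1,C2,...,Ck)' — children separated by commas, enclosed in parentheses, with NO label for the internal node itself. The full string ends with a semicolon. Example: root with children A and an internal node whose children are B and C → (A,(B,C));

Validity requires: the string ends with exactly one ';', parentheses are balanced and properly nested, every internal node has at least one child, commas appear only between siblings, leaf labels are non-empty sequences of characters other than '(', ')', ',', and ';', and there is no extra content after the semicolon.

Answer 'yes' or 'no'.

Input: ((T,V,X,B),(P,S,Y,F,U,L)));
Paren balance: 3 '(' vs 4 ')' MISMATCH
Ends with single ';': True
Full parse: FAILS (extra content after tree at pos 25)
Valid: False

Answer: no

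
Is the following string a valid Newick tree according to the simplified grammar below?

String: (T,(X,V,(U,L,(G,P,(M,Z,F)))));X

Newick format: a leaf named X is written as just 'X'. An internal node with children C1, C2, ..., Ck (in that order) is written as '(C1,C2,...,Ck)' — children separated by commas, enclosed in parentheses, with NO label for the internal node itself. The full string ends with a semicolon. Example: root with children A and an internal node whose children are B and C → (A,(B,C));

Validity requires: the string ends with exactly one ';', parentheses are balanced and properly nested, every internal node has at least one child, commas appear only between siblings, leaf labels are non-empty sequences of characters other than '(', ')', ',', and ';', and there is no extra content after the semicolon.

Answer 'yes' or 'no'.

Answer: no

Derivation:
Input: (T,(X,V,(U,L,(G,P,(M,Z,F)))));X
Paren balance: 5 '(' vs 5 ')' OK
Ends with single ';': False
Full parse: FAILS (must end with ;)
Valid: False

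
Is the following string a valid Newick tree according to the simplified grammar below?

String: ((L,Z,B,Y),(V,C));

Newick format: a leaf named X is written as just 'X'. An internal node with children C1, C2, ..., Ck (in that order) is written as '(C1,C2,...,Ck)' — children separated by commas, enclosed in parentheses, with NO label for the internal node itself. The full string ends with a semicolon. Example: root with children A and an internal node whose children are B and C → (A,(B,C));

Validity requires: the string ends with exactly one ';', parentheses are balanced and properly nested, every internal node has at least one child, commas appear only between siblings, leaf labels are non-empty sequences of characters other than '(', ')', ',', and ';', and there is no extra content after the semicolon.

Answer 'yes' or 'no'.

Answer: yes

Derivation:
Input: ((L,Z,B,Y),(V,C));
Paren balance: 3 '(' vs 3 ')' OK
Ends with single ';': True
Full parse: OK
Valid: True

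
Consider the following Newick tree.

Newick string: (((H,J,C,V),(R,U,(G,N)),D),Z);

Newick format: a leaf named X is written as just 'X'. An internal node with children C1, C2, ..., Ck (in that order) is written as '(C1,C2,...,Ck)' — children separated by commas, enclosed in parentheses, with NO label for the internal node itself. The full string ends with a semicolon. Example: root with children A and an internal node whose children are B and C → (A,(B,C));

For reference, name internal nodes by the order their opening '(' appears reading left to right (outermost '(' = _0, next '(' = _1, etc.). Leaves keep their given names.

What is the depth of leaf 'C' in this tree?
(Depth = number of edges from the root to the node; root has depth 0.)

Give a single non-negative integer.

Newick: (((H,J,C,V),(R,U,(G,N)),D),Z);
Naming internals by '(' encounter order: outermost '(' = _0, next = _1, ...
Query node: C
Path from root: _0 -> _1 -> _2 -> C
Depth of C: 3 (number of edges from root)

Answer: 3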